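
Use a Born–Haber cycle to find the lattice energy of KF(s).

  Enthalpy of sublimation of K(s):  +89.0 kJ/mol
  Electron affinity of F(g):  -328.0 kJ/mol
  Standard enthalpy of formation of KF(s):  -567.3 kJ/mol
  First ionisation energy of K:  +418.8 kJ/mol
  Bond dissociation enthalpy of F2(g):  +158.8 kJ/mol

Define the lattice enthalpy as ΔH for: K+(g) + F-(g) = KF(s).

U = -826.5 kJ/mol

ΔHf° = 1·ΔHsub + 1·(ΣIE) + 1/2·D(F2) + 1·EA + U
-567.3 = 1·(+89.0) + 1·(+418.8) + 1/2·(+158.8) + 1·(-328.0) + U
U = -567.3 − (+259.2) = -826.5 kJ/mol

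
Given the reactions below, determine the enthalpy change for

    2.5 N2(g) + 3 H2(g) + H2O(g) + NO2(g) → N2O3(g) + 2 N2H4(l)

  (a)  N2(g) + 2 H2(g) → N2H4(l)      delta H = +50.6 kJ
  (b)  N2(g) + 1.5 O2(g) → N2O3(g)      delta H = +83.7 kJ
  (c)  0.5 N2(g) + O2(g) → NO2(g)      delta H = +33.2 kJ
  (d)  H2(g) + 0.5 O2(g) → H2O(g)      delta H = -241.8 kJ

(a) × 2 (×2 to match 2 N2H4(l) in the target): (2)·(+50.6) = +101.2 kJ
(b) as written (N2O3(g) already on the product side): +83.7 kJ
(c) reversed (reverse to put NO2(g) on the reactant side): -33.2 kJ
(d) reversed (reverse to put H2O(g) on the reactant side): +241.8 kJ
Combining the equations, delta H = (2)·(+50.6) + (1)·(+83.7) + (-1)·(+33.2) + (-1)·(-241.8) = 393.5 kJ

delta H = 393.5 kJ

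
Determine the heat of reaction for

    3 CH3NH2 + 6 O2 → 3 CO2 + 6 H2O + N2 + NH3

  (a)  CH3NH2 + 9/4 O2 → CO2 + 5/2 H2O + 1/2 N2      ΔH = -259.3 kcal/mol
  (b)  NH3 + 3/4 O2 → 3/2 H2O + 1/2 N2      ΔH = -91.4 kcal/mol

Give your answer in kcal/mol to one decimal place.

(a) × 3: (3)·(-259.3) = -777.9 kcal/mol
(b) reversed: +91.4 kcal/mol
ΔH = (3)·(-259.3) + (-1)·(-91.4) = -686.5 kcal/mol

ΔH = -686.5 kcal/mol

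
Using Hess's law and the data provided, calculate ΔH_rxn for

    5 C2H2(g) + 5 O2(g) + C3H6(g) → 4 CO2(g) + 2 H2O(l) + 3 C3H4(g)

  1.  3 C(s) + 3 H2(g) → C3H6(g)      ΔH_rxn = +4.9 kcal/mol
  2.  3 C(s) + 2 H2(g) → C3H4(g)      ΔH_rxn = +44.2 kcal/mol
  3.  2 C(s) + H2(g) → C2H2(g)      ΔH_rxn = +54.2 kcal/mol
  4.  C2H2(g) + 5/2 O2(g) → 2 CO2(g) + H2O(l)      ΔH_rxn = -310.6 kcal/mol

eq. 1 reversed (reverse to put C3H6(g) on the reactant side): -4.9 kcal/mol
eq. 2 × 3 (×3 to match 3 C3H4(g) in the target): (3)·(+44.2) = +132.6 kcal/mol
eq. 3 reversed and × 3: (-3)·(+54.2) = -162.6 kcal/mol
eq. 4 × 2 (×2 to match 4 CO2(g) in the target): (2)·(-310.6) = -621.2 kcal/mol
ΔH_rxn = (-4.9) + (+132.6) + (-162.6) + (-621.2) = -656.1 kcal/mol

ΔH_rxn = -656.1 kcal/mol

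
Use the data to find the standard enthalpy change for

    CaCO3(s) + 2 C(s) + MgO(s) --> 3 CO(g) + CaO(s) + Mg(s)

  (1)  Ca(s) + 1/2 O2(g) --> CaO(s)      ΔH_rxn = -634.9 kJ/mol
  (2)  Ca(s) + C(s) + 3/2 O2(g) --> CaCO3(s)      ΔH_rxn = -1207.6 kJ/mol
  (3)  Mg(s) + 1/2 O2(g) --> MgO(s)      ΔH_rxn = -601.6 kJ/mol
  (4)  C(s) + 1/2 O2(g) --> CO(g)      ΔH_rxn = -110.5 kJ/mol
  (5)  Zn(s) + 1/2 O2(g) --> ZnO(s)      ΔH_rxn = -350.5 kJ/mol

ΔH_rxn = 842.8 kJ/mol

(1) as written: -634.9 kJ/mol
(2) reversed: +1207.6 kJ/mol
(3) reversed: +601.6 kJ/mol
(4) × 3: (3)·(-110.5) = -331.5 kJ/mol
(5): not needed.
Combining the equations, ΔH_rxn = (1)·(-634.9) + (-1)·(-1207.6) + (-1)·(-601.6) + (3)·(-110.5) = 842.8 kJ/mol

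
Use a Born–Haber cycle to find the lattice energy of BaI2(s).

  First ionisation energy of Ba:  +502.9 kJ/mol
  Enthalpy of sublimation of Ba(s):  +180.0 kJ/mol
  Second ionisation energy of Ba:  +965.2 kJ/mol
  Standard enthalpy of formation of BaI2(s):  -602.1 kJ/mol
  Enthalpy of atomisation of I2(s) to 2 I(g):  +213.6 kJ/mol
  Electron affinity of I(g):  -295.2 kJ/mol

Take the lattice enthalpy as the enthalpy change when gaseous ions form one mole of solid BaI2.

ΔHf° = 1·ΔHsub + 1·(ΣIE) + 1·D(I2) + 2·EA + U
-602.1 = 1·(+180.0) + 1·(+1468.1) + 1·(+213.6) + 2·(-295.2) + U
U = -602.1 − (+1271.3) = -1873.4 kJ/mol

U = -1873.4 kJ/mol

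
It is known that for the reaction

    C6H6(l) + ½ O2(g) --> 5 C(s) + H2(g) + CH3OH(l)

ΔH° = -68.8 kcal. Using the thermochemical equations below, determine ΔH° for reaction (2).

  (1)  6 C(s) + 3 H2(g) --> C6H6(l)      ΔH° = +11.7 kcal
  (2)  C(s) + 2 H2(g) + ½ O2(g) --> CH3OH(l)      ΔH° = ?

(1) reversed (C6H6(l) must end up as a reactant): -11.7 kcal
(2) as written (CH3OH(l) already on the product side): contributes x
-68.8 = (-11.7) + x
x = (-68.8 − (-11.7)) / (1) = -57.1 kcal

ΔH° = -57.1 kcal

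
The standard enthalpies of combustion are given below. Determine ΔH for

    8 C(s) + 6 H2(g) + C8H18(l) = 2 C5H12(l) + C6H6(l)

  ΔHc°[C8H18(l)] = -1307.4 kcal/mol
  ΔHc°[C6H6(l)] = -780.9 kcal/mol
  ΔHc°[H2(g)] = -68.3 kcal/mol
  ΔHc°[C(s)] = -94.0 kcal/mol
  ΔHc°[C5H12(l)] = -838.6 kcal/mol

ΔH = -11.1 kcal/mol

Using ΔH = Σ nΔHc°(reactants) − Σ nΔHc°(products):
= [8·(-94.0) + 6·(-68.3) + 1·(-1307.4)] − [2·(-838.6) + 1·(-780.9)]
= -11.1 kcal/mol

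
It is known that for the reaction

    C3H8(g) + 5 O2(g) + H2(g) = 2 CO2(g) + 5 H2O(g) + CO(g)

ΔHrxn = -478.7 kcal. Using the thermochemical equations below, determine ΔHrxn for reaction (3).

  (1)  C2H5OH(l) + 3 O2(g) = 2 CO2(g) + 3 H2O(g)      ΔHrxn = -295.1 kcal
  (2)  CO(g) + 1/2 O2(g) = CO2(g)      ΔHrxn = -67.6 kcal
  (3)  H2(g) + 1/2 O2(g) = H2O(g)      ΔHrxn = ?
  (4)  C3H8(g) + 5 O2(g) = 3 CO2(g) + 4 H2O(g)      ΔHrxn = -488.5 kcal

(1): not needed (C2H5OH(l) appears nowhere else).
(2) reversed (CO(g) must end up as a product): +67.6 kcal
(3) as written (H2(g) already on the reactant side): contributes x
(4) as written (C3H8(g) already on the reactant side): -488.5 kcal
-478.7 = (+67.6) + (-488.5) + x
x = (-478.7 − (-420.9)) / (1) = -57.8 kcal

ΔHrxn = -57.8 kcal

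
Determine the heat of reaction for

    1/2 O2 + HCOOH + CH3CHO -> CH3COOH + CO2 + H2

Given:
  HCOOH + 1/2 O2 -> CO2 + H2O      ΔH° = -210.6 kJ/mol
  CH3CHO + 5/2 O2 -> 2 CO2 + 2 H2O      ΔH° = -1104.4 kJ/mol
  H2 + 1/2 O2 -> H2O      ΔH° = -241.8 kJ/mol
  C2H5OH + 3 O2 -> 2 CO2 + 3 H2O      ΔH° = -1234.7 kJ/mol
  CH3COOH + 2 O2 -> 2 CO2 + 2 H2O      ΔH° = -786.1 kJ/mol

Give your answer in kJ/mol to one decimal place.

ΔH° = -287.1 kJ/mol

equation 1 as written: -210.6 kJ/mol
equation 2 as written: -1104.4 kJ/mol
equation 3 reversed: +241.8 kJ/mol
equation 4: not needed.
equation 5 reversed: +786.1 kJ/mol
ΔH° = (1)·(-210.6) + (1)·(-1104.4) + (-1)·(-241.8) + (-1)·(-786.1) = -287.1 kJ/mol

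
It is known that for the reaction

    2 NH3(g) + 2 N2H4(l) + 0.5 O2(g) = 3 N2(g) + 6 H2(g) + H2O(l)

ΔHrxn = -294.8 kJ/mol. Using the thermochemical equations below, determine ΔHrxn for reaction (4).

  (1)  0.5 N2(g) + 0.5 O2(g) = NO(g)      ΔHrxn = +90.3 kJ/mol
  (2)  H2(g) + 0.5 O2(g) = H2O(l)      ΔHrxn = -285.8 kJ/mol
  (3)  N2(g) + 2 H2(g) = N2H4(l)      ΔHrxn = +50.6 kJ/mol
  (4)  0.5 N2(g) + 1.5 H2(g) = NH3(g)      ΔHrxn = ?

(1): not needed (NO(g) appears nowhere else).
(2) as written (H2O(l) already on the product side): -285.8 kJ/mol
(3) reversed and × 2 (N2H4(l) must end up as a reactant; ×2 to match 2 N2H4(l) in the target): (-2)·(+50.6) = -101.2 kJ/mol
(4) reversed and × 2 (NH3(g) must end up as a reactant; scale by 2 for the 2 NH3(g)): contributes −2·x
-294.8 = (-285.8) + (-101.2) − 2·x
x = (-294.8 − (-387.0)) / (-2) = -46.1 kJ/mol

ΔHrxn = -46.1 kJ/mol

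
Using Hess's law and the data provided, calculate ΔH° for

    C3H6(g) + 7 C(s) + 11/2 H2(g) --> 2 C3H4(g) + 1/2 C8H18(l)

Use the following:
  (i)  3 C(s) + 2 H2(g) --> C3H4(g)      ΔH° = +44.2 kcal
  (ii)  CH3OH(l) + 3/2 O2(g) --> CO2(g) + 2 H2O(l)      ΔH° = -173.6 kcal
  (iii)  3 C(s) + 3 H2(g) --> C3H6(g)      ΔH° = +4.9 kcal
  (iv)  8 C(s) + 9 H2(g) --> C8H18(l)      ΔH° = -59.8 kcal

(i) × 2: (2)·(+44.2) = +88.4 kcal
(ii): not needed.
(iii) reversed: -4.9 kcal
(iv) × 1/2: (1/2)·(-59.8) = -29.9 kcal
Since enthalpy is a state function, ΔH° = (+88.4) + (-4.9) + (-29.9) = 53.6 kcal

ΔH° = 53.6 kcal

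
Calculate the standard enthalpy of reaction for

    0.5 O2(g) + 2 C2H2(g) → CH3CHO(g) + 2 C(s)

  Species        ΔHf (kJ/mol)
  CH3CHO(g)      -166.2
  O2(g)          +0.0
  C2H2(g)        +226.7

ΔH_rxn = -619.6 kJ/mol

Products: 1·(-166.2) + 2·(+0.0) = -166.2
Reactants: 1/2·(+0.0) + 2·(+226.7) = +453.4
ΔH_rxn = (-166.2) − (+453.4) = -619.6 kJ/mol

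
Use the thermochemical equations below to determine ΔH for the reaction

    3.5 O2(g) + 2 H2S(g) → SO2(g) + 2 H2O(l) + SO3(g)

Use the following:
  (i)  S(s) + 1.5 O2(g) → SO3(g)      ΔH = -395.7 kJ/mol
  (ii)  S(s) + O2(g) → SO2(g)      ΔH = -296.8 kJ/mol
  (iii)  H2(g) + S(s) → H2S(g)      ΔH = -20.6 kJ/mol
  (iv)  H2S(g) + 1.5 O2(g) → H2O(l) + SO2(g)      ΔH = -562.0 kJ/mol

ΔH = -1222.9 kJ/mol

(i) as written (SO3(g) already on the product side): -395.7 kJ/mol
(ii) reversed: +296.8 kJ/mol
(iii): not needed (H2(g) appears nowhere else).
(iv) × 2 (×2 to match 2 H2O(l) in the target): (2)·(-562.0) = -1124.0 kJ/mol
By Hess's law, ΔH = (1)·(-395.7) + (-1)·(-296.8) + (2)·(-562.0) = -1222.9 kJ/mol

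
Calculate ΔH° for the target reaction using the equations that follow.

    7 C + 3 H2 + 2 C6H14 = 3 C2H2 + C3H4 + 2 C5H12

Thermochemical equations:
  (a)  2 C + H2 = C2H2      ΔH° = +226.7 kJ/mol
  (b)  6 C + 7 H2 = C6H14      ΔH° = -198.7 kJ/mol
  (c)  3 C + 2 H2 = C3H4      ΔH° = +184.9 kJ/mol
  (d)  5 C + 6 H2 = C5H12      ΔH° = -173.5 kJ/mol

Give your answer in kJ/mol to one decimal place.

(a) × 3 (×3 to match 3 C2H2 in the target): (3)·(+226.7) = +680.1 kJ/mol
(b) reversed and × 2 (reverse to put C6H14 on the reactant side; ×2 to match 2 C6H14 in the target): (-2)·(-198.7) = +397.4 kJ/mol
(c) as written (C3H4 already on the product side): +184.9 kJ/mol
(d) × 2 (scale by 2 for the 2 C5H12): (2)·(-173.5) = -347.0 kJ/mol
By Hess's law, ΔH° = (+680.1) + (+397.4) + (+184.9) + (-347.0) = 915.4 kJ/mol

ΔH° = 915.4 kJ/mol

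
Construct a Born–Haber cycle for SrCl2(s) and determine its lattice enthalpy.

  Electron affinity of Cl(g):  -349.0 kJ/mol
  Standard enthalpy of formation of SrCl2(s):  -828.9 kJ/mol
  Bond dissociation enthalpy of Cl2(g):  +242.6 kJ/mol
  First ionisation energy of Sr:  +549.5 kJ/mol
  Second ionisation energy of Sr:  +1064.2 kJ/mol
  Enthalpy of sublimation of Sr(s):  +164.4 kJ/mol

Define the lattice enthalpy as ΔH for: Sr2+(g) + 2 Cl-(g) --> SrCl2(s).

ΔHf° = 1·ΔHsub + 1·(ΣIE) + 1·D(Cl2) + 2·EA + U
-828.9 = 1·(+164.4) + 1·(+1613.7) + 1·(+242.6) + 2·(-349.0) + U
U = -828.9 − (+1322.7) = -2151.6 kJ/mol

U = -2151.6 kJ/mol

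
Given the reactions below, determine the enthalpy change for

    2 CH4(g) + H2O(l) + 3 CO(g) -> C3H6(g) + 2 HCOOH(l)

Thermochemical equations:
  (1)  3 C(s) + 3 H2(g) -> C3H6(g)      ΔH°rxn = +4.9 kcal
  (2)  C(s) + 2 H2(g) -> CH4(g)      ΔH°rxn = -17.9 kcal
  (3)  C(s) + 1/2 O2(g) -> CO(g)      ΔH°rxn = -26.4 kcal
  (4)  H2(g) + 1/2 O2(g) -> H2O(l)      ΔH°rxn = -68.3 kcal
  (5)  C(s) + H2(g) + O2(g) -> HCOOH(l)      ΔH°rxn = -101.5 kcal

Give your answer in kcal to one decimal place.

(1) as written: +4.9 kcal
(2) reversed and × 2: (-2)·(-17.9) = +35.8 kcal
(3) reversed and × 3: (-3)·(-26.4) = +79.2 kcal
(4) reversed: +68.3 kcal
(5) × 2: (2)·(-101.5) = -203.0 kcal
Since enthalpy is a state function, ΔH°rxn = (1)·(+4.9) + (-2)·(-17.9) + (-3)·(-26.4) + (-1)·(-68.3) + (2)·(-101.5) = -14.8 kcal

ΔH°rxn = -14.8 kcal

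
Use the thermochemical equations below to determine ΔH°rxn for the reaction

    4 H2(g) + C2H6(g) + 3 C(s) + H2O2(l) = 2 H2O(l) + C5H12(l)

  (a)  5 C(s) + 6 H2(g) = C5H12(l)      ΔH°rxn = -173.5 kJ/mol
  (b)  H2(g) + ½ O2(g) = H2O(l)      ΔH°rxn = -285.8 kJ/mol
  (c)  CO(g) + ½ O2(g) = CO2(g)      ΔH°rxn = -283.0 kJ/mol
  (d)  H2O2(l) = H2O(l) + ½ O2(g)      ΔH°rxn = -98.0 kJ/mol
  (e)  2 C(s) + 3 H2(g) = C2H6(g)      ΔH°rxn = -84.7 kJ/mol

ΔH°rxn = -472.6 kJ/mol

(a) as written: -173.5 kJ/mol
(b) as written: -285.8 kJ/mol
(c): not needed.
(d) as written: -98.0 kJ/mol
(e) reversed: +84.7 kJ/mol
ΔH°rxn = (-173.5) + (-285.8) + (-98.0) + (+84.7) = -472.6 kJ/mol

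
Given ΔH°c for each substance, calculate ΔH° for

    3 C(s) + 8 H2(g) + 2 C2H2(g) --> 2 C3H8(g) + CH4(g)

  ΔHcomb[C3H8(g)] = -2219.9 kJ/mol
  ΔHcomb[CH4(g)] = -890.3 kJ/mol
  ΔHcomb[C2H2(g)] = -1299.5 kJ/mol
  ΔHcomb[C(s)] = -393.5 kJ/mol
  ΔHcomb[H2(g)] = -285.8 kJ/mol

With combustion enthalpies, reactants minus products:
= [3·(-393.5) + 8·(-285.8) + 2·(-1299.5)] − [2·(-2219.9) + 1·(-890.3)]
= -735.8 kJ/mol

ΔH° = -735.8 kJ/mol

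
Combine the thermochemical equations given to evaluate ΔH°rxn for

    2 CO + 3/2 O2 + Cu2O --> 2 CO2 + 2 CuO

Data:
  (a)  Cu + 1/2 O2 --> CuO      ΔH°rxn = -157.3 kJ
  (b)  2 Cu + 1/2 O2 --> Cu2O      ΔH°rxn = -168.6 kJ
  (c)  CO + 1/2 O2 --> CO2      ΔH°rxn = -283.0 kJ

(a) × 2: (2)·(-157.3) = -314.6 kJ
(b) reversed: +168.6 kJ
(c) × 2: (2)·(-283.0) = -566.0 kJ
Summing the manipulated equations, ΔH°rxn = (2)·(-157.3) + (-1)·(-168.6) + (2)·(-283.0) = -712.0 kJ

ΔH°rxn = -712.0 kJ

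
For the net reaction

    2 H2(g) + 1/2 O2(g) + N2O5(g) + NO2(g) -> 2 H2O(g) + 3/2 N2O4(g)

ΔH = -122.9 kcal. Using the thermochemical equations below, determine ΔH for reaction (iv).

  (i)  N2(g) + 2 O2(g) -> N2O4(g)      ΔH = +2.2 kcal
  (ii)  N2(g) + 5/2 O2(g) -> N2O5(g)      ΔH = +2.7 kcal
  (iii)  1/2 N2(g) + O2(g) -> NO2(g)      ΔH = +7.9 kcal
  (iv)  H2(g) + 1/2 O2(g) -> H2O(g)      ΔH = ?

ΔH = -57.8 kcal

(i) × 3/2: (3/2)·(+2.2) = +3.3 kcal
(ii) reversed: -2.7 kcal
(iii) reversed: -7.9 kcal
(iv) × 2: contributes 2·x
-122.9 = (+3.3) + (-2.7) + (-7.9) + 2·x
x = (-122.9 − (-7.3)) / (2) = -57.8 kcal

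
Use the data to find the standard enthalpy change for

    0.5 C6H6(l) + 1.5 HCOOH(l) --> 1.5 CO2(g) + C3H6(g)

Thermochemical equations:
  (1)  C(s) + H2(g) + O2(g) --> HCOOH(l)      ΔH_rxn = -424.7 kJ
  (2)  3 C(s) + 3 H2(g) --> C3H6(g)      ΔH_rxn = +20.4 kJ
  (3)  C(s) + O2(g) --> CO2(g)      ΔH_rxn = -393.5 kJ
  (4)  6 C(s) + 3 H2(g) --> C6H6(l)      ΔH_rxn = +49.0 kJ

(1) reversed and × 3/2: (-3/2)·(-424.7) = +637.05 kJ
(2) as written: +20.4 kJ
(3) × 3/2: (3/2)·(-393.5) = -590.25 kJ
(4) reversed and × 1/2: (-1/2)·(+49.0) = -24.5 kJ
ΔH_rxn = (+637.05) + (+20.4) + (-590.25) + (-24.5) = 42.7 kJ

ΔH_rxn = 42.7 kJ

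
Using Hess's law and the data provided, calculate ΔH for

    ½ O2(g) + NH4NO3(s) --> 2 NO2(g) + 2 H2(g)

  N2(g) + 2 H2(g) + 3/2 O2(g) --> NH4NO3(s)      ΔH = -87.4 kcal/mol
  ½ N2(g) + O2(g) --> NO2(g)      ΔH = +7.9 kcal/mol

ΔH = 103.2 kcal/mol

equation 1 reversed (reverse to put NH4NO3(s) on the reactant side): +87.4 kcal/mol
equation 2 × 2 (scale by 2 for the 2 NO2(g)): (2)·(+7.9) = +15.8 kcal/mol
ΔH = (-1)·(-87.4) + (2)·(+7.9) = 103.2 kcal/mol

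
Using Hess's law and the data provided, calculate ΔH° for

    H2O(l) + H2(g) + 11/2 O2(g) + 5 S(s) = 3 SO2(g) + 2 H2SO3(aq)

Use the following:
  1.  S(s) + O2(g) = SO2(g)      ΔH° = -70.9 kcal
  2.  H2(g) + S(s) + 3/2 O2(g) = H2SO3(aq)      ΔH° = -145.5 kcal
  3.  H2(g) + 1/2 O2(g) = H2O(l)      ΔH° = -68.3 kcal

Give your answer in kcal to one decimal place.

ΔH° = -435.4 kcal

eq. 1 × 3: (3)·(-70.9) = -212.7 kcal
eq. 2 × 2: (2)·(-145.5) = -291.0 kcal
eq. 3 reversed: +68.3 kcal
Summing the manipulated equations, ΔH° = (3)·(-70.9) + (2)·(-145.5) + (-1)·(-68.3) = -435.4 kcal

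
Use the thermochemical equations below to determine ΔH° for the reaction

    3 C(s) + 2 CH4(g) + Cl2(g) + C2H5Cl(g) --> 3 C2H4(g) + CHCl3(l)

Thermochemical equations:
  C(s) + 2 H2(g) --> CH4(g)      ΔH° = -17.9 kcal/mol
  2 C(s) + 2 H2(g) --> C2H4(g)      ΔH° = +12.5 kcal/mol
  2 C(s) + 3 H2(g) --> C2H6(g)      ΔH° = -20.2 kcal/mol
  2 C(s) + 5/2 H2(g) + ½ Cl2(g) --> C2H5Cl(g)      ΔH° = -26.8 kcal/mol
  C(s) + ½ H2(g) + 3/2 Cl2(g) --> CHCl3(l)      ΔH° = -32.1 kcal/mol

equation 1 reversed and × 2 (reverse to put CH4(g) on the reactant side; scale by 2 for the 2 CH4(g)): (-2)·(-17.9) = +35.8 kcal/mol
equation 2 × 3 (scale by 3 for the 3 C2H4(g)): (3)·(+12.5) = +37.5 kcal/mol
equation 3: not needed (C2H6(g) appears nowhere else).
equation 4 reversed (reverse to put C2H5Cl(g) on the reactant side): +26.8 kcal/mol
equation 5 as written (CHCl3(l) already on the product side): -32.1 kcal/mol
Since enthalpy is a state function, ΔH° = (+35.8) + (+37.5) + (+26.8) + (-32.1) = 68.0 kcal/mol

ΔH° = 68.0 kcal/mol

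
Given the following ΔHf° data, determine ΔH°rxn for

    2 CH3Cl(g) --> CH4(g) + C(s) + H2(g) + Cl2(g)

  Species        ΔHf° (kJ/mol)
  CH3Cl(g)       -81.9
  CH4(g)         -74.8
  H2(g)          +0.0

Products: 1·(-74.8) + 1·(+0.0) + 1·(+0.0) + 1·(+0.0) = -74.8
Reactants: 2·(-81.9) = -163.8
ΔH°rxn = (-74.8) − (-163.8) = 89.0 kJ/mol

ΔH°rxn = 89.0 kJ/mol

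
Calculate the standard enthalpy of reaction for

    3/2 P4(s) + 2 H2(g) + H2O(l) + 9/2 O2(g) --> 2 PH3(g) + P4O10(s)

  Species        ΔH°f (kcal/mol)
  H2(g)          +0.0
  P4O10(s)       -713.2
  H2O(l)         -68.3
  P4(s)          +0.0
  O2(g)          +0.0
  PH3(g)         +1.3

ΔHrxn = -642.3 kcal/mol

Products: 2·(+1.3) + 1·(-713.2) = -710.6
Reactants: 3/2·(+0.0) + 2·(+0.0) + 1·(-68.3) + 9/2·(+0.0) = -68.3
ΔHrxn = (-710.6) − (-68.3) = -642.3 kcal/mol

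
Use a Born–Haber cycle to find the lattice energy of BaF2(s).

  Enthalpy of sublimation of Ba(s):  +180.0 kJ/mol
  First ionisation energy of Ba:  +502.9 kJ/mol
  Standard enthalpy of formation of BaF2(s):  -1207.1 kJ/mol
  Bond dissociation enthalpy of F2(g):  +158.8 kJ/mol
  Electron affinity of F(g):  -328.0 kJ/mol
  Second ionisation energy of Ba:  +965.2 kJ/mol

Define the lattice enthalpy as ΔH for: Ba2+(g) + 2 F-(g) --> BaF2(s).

ΔHf° = 1·ΔHsub + 1·(ΣIE) + 1·D(F2) + 2·EA + U
-1207.1 = 1·(+180.0) + 1·(+1468.1) + 1·(+158.8) + 2·(-328.0) + U
U = -1207.1 − (+1150.9) = -2358.0 kJ/mol

U = -2358.0 kJ/mol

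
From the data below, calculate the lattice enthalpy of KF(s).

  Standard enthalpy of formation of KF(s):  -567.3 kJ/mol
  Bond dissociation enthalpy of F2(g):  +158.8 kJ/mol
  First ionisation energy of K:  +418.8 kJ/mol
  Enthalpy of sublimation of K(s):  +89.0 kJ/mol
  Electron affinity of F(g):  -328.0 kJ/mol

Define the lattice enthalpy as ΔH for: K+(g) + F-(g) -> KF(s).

ΔHf° = 1·ΔHsub + 1·(ΣIE) + 1/2·D(F2) + 1·EA + U
-567.3 = 1·(+89.0) + 1·(+418.8) + 1/2·(+158.8) + 1·(-328.0) + U
U = -567.3 − (+259.2) = -826.5 kJ/mol

U = -826.5 kJ/mol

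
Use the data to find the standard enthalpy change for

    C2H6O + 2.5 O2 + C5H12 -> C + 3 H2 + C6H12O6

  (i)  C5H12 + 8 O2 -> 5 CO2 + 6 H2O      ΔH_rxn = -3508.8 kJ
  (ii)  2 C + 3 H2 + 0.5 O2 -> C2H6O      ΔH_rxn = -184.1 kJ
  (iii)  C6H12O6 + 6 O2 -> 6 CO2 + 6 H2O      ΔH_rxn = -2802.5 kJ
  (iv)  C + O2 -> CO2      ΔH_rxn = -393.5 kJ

(i) as written (C5H12 already on the reactant side): -3508.8 kJ
(ii) reversed (C2H6O must end up as a reactant): +184.1 kJ
(iii) reversed (C6H12O6 must end up as a product): +2802.5 kJ
(iv) as written: -393.5 kJ
Since enthalpy is a state function, ΔH_rxn = (-3508.8) + (+184.1) + (+2802.5) + (-393.5) = -915.7 kJ

ΔH_rxn = -915.7 kJ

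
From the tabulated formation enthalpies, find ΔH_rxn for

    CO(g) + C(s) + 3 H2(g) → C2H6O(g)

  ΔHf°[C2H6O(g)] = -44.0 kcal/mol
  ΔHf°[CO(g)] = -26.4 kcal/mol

ΔH°rxn = Σ nΔHf°(products) − Σ nΔHf°(reactants).
Products: 1·(-44.0) = -44.0
Reactants: 1·(-26.4) + 1·(+0.0) + 3·(+0.0) = -26.4
ΔH_rxn = (-44.0) − (-26.4) = -17.6 kcal/mol

ΔH_rxn = -17.6 kcal/mol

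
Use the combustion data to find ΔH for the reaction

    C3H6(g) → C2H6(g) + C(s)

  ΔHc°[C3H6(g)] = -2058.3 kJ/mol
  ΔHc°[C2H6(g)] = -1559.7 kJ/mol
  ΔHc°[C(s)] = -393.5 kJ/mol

Using ΔH = Σ nΔHc°(reactants) − Σ nΔHc°(products):
= [1·(-2058.3)] − [1·(-1559.7) + 1·(-393.5)]
= -105.1 kJ/mol

ΔH = -105.1 kJ/mol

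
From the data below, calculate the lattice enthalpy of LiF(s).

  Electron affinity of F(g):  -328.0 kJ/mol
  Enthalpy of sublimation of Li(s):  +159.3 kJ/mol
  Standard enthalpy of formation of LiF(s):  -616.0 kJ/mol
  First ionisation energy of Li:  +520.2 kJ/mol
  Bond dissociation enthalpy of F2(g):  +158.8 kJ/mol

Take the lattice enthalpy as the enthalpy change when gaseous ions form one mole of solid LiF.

ΔHf° = 1·ΔHsub + 1·(ΣIE) + 1/2·D(F2) + 1·EA + U
-616.0 = 1·(+159.3) + 1·(+520.2) + 1/2·(+158.8) + 1·(-328.0) + U
U = -616.0 − (+430.9) = -1046.9 kJ/mol

U = -1046.9 kJ/mol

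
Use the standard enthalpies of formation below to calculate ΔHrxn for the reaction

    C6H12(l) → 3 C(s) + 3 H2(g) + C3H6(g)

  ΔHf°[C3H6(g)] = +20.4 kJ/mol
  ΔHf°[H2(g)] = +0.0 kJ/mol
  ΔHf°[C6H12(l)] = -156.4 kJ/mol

ΔHrxn = 176.8 kJ/mol

Products: 3·(+0.0) + 3·(+0.0) + 1·(+20.4) = +20.4
Reactants: 1·(-156.4) = -156.4
ΔHrxn = (+20.4) − (-156.4) = 176.8 kJ/mol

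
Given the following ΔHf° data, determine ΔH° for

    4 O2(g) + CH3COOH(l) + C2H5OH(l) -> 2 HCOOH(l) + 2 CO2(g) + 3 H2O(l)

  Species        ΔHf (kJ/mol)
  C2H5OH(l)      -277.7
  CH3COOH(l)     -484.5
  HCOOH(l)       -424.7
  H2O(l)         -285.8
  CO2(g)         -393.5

ΔH°rxn = Σ nΔHf°(products) − Σ nΔHf°(reactants).
Products: 2·(-424.7) + 2·(-393.5) + 3·(-285.8) = -2493.8
Reactants: 4·(+0.0) + 1·(-484.5) + 1·(-277.7) = -762.2
ΔH° = (-2493.8) − (-762.2) = -1731.6 kJ/mol

ΔH° = -1731.6 kJ/mol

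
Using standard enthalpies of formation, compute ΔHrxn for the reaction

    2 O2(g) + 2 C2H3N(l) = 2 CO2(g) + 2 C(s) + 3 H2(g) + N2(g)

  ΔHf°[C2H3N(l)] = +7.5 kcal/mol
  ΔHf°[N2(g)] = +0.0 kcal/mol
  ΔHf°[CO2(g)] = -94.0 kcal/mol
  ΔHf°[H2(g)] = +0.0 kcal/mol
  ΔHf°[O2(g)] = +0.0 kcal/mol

Products: 2·(-94.0) + 2·(+0.0) + 3·(+0.0) + 1·(+0.0) = -188.0
Reactants: 2·(+0.0) + 2·(+7.5) = +15.0
ΔHrxn = (-188.0) − (+15.0) = -203.0 kcal/mol

ΔHrxn = -203.0 kcal/mol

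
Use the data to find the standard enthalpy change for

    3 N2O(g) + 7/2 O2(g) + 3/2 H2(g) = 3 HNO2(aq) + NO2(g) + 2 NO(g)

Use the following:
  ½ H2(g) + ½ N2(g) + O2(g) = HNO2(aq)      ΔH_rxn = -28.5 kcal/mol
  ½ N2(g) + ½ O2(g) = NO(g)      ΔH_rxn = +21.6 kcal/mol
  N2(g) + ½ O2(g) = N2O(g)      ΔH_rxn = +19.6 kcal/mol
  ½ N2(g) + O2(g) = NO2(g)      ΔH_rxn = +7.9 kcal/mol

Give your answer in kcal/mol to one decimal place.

equation 1 × 3: (3)·(-28.5) = -85.5 kcal/mol
equation 2 × 2: (2)·(+21.6) = +43.2 kcal/mol
equation 3 reversed and × 3: (-3)·(+19.6) = -58.8 kcal/mol
equation 4 as written: +7.9 kcal/mol
By Hess's law, ΔH_rxn = (-85.5) + (+43.2) + (-58.8) + (+7.9) = -93.2 kcal/mol

ΔH_rxn = -93.2 kcal/mol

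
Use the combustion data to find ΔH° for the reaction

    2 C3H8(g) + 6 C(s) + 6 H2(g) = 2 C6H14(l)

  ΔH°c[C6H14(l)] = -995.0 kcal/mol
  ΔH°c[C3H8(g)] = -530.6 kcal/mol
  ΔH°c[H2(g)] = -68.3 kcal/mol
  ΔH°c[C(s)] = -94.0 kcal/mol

With combustion enthalpies, reactants minus products:
= [2·(-530.6) + 6·(-94.0) + 6·(-68.3)] − [2·(-995.0)]
= -45.0 kcal/mol

ΔH° = -45.0 kcal/mol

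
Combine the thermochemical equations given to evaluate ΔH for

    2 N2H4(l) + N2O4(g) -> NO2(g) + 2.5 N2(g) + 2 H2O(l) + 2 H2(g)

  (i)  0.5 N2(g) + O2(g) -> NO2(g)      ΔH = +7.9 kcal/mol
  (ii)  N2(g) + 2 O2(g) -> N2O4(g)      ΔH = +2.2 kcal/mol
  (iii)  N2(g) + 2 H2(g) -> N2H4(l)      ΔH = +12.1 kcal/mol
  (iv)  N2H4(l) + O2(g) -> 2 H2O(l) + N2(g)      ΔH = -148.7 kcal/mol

ΔH = -155.1 kcal/mol

(i) as written (NO2(g) already on the product side): +7.9 kcal/mol
(ii) reversed (reverse to put N2O4(g) on the reactant side): -2.2 kcal/mol
(iii) reversed (reverse to put H2(g) on the product side): -12.1 kcal/mol
(iv) as written (H2O(l) already on the product side): -148.7 kcal/mol
ΔH = (1)·(+7.9) + (-1)·(+2.2) + (-1)·(+12.1) + (1)·(-148.7) = -155.1 kcal/mol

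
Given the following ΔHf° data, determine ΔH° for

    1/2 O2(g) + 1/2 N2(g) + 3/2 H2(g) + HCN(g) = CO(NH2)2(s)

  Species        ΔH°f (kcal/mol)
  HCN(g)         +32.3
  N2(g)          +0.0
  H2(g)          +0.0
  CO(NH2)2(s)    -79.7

Products: 1·(-79.7) = -79.7
Reactants: 1/2·(+0.0) + 1/2·(+0.0) + 3/2·(+0.0) + 1·(+32.3) = +32.3
ΔH° = (-79.7) − (+32.3) = -112.0 kcal/mol

ΔH° = -112.0 kcal/mol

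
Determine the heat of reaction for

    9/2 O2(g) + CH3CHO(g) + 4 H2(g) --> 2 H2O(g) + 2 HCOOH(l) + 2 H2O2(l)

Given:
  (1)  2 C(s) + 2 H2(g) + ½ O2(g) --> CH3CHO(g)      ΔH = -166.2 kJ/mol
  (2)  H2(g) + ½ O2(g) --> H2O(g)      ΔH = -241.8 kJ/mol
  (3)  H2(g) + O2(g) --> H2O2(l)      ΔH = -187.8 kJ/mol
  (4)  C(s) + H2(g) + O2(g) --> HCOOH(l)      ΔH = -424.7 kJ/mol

(1) reversed: +166.2 kJ/mol
(2) × 2: (2)·(-241.8) = -483.6 kJ/mol
(3) × 2: (2)·(-187.8) = -375.6 kJ/mol
(4) × 2: (2)·(-424.7) = -849.4 kJ/mol
Combining the equations, ΔH = (+166.2) + (-483.6) + (-375.6) + (-849.4) = -1542.4 kJ/mol

ΔH = -1542.4 kJ/mol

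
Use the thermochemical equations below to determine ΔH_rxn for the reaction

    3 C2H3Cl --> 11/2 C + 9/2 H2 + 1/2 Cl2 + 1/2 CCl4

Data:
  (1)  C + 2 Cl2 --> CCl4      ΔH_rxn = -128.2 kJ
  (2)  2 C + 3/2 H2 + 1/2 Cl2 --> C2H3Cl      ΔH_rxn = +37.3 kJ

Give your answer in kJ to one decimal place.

(1) × 1/2: (1/2)·(-128.2) = -64.1 kJ
(2) reversed and × 3: (-3)·(+37.3) = -111.9 kJ
Combining the equations, ΔH_rxn = (-64.1) + (-111.9) = -176.0 kJ

ΔH_rxn = -176.0 kJ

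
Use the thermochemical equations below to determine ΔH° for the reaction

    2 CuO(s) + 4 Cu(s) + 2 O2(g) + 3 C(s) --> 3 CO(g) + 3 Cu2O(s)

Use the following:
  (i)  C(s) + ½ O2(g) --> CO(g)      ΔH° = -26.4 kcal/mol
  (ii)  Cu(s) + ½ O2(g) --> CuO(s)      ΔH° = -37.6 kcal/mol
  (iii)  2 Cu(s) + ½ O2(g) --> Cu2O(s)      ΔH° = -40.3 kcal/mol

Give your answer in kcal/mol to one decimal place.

(i) × 3 (×3 to match 3 CO(g) in the target): (3)·(-26.4) = -79.2 kcal/mol
(ii) reversed and × 2 (reverse to put CuO(s) on the reactant side; ×2 to match 2 CuO(s) in the target): (-2)·(-37.6) = +75.2 kcal/mol
(iii) × 3 (×3 to match 3 Cu2O(s) in the target): (3)·(-40.3) = -120.9 kcal/mol
Summing the manipulated equations, ΔH° = (-79.2) + (+75.2) + (-120.9) = -124.9 kcal/mol

ΔH° = -124.9 kcal/mol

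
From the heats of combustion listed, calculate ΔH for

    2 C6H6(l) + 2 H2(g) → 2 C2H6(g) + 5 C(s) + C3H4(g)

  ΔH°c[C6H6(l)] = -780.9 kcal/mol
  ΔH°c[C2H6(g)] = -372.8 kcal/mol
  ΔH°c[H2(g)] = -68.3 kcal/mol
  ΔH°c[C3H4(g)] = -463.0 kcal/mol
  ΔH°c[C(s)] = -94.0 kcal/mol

With combustion enthalpies, reactants minus products:
= [2·(-780.9) + 2·(-68.3)] − [2·(-372.8) + 5·(-94.0) + 1·(-463.0)]
= -19.8 kcal/mol

ΔH = -19.8 kcal/mol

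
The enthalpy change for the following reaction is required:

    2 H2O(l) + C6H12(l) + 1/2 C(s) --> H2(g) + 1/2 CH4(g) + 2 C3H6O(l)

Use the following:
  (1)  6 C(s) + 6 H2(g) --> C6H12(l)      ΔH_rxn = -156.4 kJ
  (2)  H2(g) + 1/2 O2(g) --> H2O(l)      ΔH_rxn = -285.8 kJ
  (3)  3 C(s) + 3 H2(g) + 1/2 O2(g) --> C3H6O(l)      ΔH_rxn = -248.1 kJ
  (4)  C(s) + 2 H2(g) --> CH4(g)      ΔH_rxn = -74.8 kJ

ΔH_rxn = 194.4 kJ

(1) reversed (C6H12(l) must end up as a reactant): +156.4 kJ
(2) reversed and × 2 (H2O(l) must end up as a reactant; scale by 2 for the 2 H2O(l)): (-2)·(-285.8) = +571.6 kJ
(3) × 2 (×2 to match 2 C3H6O(l) in the target): (2)·(-248.1) = -496.2 kJ
(4) × 1/2 (×1/2 to match 1/2 CH4(g) in the target): (1/2)·(-74.8) = -37.4 kJ
Summing the manipulated equations, ΔH_rxn = (+156.4) + (+571.6) + (-496.2) + (-37.4) = 194.4 kJ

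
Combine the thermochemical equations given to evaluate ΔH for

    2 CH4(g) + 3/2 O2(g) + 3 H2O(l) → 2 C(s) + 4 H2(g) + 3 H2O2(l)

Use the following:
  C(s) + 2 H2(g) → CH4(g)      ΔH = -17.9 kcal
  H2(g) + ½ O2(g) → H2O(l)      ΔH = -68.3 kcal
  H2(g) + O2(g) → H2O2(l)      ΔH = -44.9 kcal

ΔH = 106.0 kcal

equation 1 reversed and × 2 (CH4(g) must end up as a reactant; scale by 2 for the 2 CH4(g)): (-2)·(-17.9) = +35.8 kcal
equation 2 reversed and × 3 (H2O(l) must end up as a reactant; scale by 3 for the 3 H2O(l)): (-3)·(-68.3) = +204.9 kcal
equation 3 × 3 (scale by 3 for the 3 H2O2(l)): (3)·(-44.9) = -134.7 kcal
ΔH = (-2)·(-17.9) + (-3)·(-68.3) + (3)·(-44.9) = 106.0 kcal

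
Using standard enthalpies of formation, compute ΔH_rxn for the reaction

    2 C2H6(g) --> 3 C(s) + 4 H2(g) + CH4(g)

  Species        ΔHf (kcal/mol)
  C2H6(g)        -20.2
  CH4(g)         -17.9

Products: 3·(+0.0) + 4·(+0.0) + 1·(-17.9) = -17.9
Reactants: 2·(-20.2) = -40.4
ΔH_rxn = (-17.9) − (-40.4) = 22.5 kcal/mol

ΔH_rxn = 22.5 kcal/mol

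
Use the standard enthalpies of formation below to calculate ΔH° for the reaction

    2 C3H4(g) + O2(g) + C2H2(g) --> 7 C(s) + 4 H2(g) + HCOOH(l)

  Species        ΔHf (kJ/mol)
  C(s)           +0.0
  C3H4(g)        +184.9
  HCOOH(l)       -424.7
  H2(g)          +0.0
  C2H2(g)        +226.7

ΔH° = -1021.2 kJ/mol

Products: 7·(+0.0) + 4·(+0.0) + 1·(-424.7) = -424.7
Reactants: 2·(+184.9) + 1·(+0.0) + 1·(+226.7) = +596.5
ΔH° = (-424.7) − (+596.5) = -1021.2 kJ/mol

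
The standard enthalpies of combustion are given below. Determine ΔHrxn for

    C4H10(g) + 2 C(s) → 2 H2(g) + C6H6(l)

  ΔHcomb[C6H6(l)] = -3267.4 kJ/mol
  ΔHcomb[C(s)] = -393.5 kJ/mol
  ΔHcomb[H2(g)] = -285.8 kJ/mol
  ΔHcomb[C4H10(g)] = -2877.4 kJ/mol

Using ΔH = Σ nΔHc°(reactants) − Σ nΔHc°(products):
= [1·(-2877.4) + 2·(-393.5)] − [2·(-285.8) + 1·(-3267.4)]
= 174.6 kJ/mol

ΔHrxn = 174.6 kJ/mol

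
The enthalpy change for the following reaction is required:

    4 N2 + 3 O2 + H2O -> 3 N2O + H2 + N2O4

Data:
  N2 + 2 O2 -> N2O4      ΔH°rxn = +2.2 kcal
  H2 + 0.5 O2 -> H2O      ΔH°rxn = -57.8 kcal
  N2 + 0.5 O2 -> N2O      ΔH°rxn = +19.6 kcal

ΔH°rxn = 118.8 kcal

equation 1 as written (N2O4 already on the product side): +2.2 kcal
equation 2 reversed (reverse to put H2O on the reactant side): +57.8 kcal
equation 3 × 3 (scale by 3 for the 3 N2O): (3)·(+19.6) = +58.8 kcal
ΔH°rxn = (+2.2) + (+57.8) + (+58.8) = 118.8 kcal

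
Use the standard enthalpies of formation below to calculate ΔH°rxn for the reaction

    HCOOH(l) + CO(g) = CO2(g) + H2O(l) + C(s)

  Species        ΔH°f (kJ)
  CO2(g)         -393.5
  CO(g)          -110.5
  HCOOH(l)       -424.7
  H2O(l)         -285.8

Products: 1·(-393.5) + 1·(-285.8) + 1·(+0.0) = -679.3
Reactants: 1·(-424.7) + 1·(-110.5) = -535.2
ΔH°rxn = (-679.3) − (-535.2) = -144.1 kJ

ΔH°rxn = -144.1 kJ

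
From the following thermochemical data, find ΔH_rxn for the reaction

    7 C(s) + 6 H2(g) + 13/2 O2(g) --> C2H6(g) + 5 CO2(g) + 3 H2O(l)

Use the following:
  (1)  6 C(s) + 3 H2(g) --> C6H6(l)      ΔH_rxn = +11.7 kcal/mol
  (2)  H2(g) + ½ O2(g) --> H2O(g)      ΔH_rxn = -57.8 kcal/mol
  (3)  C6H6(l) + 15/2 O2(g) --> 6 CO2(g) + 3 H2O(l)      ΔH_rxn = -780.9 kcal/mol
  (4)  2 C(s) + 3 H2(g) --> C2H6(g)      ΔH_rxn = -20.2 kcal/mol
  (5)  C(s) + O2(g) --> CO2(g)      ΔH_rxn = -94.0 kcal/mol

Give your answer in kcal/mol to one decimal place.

(1) as written: +11.7 kcal/mol
(2): not needed.
(3) as written: -780.9 kcal/mol
(4) as written: -20.2 kcal/mol
(5) reversed: +94.0 kcal/mol
ΔH_rxn = (+11.7) + (-780.9) + (-20.2) + (+94.0) = -695.4 kcal/mol

ΔH_rxn = -695.4 kcal/mol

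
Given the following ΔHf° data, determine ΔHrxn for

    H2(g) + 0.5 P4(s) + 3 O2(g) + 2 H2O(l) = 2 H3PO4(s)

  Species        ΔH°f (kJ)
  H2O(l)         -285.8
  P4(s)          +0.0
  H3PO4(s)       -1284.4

ΔHrxn = -1997.2 kJ

ΔH°rxn = Σ nΔHf°(products) − Σ nΔHf°(reactants).
Products: 2·(-1284.4) = -2568.8
Reactants: 1·(+0.0) + 1/2·(+0.0) + 3·(+0.0) + 2·(-285.8) = -571.6
ΔHrxn = (-2568.8) − (-571.6) = -1997.2 kJ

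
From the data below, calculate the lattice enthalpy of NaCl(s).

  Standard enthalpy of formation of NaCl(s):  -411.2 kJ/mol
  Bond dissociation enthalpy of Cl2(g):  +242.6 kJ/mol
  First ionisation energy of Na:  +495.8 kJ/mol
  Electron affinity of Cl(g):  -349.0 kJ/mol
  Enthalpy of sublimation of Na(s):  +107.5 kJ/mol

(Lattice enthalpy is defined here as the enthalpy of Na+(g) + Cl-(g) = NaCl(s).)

U = -786.8 kJ/mol

ΔHf° = 1·ΔHsub + 1·(ΣIE) + 1/2·D(Cl2) + 1·EA + U
-411.2 = 1·(+107.5) + 1·(+495.8) + 1/2·(+242.6) + 1·(-349.0) + U
U = -411.2 − (+375.6) = -786.8 kJ/mol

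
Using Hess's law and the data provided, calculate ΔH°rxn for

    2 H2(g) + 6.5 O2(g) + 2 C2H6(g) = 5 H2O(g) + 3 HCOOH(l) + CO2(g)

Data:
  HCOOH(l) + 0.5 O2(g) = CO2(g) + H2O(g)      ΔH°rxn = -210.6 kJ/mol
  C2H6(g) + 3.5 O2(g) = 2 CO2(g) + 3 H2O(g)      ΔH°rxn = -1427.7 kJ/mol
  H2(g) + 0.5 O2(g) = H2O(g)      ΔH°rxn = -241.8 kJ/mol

equation 1 reversed and × 3: (-3)·(-210.6) = +631.8 kJ/mol
equation 2 × 2: (2)·(-1427.7) = -2855.4 kJ/mol
equation 3 × 2: (2)·(-241.8) = -483.6 kJ/mol
ΔH°rxn = (+631.8) + (-2855.4) + (-483.6) = -2707.2 kJ/mol

ΔH°rxn = -2707.2 kJ/mol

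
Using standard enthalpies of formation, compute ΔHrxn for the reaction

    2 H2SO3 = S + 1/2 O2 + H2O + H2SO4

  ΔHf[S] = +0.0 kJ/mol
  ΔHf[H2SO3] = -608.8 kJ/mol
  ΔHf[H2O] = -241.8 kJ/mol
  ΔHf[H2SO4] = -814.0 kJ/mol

ΔHrxn = 161.8 kJ/mol

Products: 1·(+0.0) + 1/2·(+0.0) + 1·(-241.8) + 1·(-814.0) = -1055.8
Reactants: 2·(-608.8) = -1217.6
ΔHrxn = (-1055.8) − (-1217.6) = 161.8 kJ/mol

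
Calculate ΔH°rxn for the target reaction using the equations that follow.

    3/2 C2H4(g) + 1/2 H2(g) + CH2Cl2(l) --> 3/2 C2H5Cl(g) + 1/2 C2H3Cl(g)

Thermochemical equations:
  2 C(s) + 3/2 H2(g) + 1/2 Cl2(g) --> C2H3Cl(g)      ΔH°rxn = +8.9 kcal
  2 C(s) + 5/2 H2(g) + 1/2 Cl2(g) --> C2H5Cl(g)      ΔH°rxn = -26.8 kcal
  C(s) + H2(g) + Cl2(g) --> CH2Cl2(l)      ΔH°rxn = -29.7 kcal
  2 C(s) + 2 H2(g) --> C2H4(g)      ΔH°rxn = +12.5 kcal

ΔH°rxn = -24.8 kcal

equation 1 × 1/2: (1/2)·(+8.9) = +4.45 kcal
equation 2 × 3/2: (3/2)·(-26.8) = -40.2 kcal
equation 3 reversed: +29.7 kcal
equation 4 reversed and × 3/2: (-3/2)·(+12.5) = -18.75 kcal
ΔH°rxn = (+4.45) + (-40.2) + (+29.7) + (-18.75) = -24.8 kcal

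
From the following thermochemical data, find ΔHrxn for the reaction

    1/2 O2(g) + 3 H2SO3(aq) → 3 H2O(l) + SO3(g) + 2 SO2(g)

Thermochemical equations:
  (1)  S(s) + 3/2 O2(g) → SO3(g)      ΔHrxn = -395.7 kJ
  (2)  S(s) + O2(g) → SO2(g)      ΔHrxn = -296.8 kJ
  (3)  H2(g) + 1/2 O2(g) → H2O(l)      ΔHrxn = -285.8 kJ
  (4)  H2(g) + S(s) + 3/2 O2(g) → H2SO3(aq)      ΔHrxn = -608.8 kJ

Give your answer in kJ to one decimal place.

(1) as written: -395.7 kJ
(2) × 2: (2)·(-296.8) = -593.6 kJ
(3) × 3: (3)·(-285.8) = -857.4 kJ
(4) reversed and × 3: (-3)·(-608.8) = +1826.4 kJ
Combining the equations, ΔHrxn = (-395.7) + (-593.6) + (-857.4) + (+1826.4) = -20.3 kJ

ΔHrxn = -20.3 kJ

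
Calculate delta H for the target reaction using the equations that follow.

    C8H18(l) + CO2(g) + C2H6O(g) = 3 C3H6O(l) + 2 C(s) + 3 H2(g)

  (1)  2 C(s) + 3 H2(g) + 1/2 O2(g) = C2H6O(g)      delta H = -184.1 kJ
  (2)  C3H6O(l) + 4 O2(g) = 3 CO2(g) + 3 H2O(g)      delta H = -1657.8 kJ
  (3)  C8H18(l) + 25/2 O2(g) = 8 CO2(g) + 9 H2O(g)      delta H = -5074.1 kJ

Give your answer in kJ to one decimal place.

delta H = 83.4 kJ

(1) reversed: +184.1 kJ
(2) reversed and × 3: (-3)·(-1657.8) = +4973.4 kJ
(3) as written: -5074.1 kJ
delta H = (+184.1) + (+4973.4) + (-5074.1) = 83.4 kJ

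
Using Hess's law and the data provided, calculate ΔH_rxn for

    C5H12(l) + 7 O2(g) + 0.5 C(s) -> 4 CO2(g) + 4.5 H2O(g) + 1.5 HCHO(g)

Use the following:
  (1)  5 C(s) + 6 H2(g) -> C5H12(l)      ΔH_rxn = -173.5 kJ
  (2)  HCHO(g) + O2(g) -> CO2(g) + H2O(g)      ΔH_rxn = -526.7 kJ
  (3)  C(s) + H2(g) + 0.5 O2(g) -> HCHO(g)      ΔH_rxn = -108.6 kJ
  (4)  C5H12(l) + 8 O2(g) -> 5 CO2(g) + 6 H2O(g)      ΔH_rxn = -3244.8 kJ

ΔH_rxn = -2651.5 kJ

(1) reversed and × 1/2: (-1/2)·(-173.5) = +86.75 kJ
(2) × 3/2: (3/2)·(-526.7) = -790.05 kJ
(3) × 3: (3)·(-108.6) = -325.8 kJ
(4) × 1/2: (1/2)·(-3244.8) = -1622.4 kJ
ΔH_rxn = (-1/2)·(-173.5) + (3/2)·(-526.7) + (3)·(-108.6) + (1/2)·(-3244.8) = -2651.5 kJ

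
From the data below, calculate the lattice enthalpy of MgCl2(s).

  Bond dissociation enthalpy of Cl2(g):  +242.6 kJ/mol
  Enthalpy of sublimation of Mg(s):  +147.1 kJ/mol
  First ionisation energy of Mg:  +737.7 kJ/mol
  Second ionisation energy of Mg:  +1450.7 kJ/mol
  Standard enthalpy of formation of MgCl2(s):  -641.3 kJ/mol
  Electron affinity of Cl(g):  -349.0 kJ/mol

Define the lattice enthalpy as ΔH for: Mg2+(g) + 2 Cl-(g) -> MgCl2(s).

ΔHf° = 1·ΔHsub + 1·(ΣIE) + 1·D(Cl2) + 2·EA + U
-641.3 = 1·(+147.1) + 1·(+2188.4) + 1·(+242.6) + 2·(-349.0) + U
U = -641.3 − (+1880.1) = -2521.4 kJ/mol

U = -2521.4 kJ/mol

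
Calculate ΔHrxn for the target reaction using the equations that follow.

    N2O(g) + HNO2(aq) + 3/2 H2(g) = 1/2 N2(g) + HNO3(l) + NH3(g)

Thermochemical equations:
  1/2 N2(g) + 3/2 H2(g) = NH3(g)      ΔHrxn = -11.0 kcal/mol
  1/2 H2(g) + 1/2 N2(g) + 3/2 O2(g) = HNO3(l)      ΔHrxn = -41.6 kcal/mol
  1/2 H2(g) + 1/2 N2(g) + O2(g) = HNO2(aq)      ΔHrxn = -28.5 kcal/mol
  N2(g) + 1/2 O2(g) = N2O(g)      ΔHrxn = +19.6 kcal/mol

ΔHrxn = -43.7 kcal/mol

equation 1 as written: -11.0 kcal/mol
equation 2 as written: -41.6 kcal/mol
equation 3 reversed: +28.5 kcal/mol
equation 4 reversed: -19.6 kcal/mol
Summing the manipulated equations, ΔHrxn = (-11.0) + (-41.6) + (+28.5) + (-19.6) = -43.7 kcal/mol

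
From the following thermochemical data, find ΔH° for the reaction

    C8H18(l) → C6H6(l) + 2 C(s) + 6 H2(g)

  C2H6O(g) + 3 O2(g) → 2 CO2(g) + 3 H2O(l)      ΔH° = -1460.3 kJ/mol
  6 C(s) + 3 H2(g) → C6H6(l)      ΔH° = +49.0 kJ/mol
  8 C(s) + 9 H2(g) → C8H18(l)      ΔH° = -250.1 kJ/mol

ΔH° = 299.1 kJ/mol

equation 1: not needed (C2H6O(g) appears nowhere else).
equation 2 as written (C6H6(l) already on the product side): +49.0 kJ/mol
equation 3 reversed (C8H18(l) must end up as a reactant): +250.1 kJ/mol
Since enthalpy is a state function, ΔH° = (1)·(+49.0) + (-1)·(-250.1) = 299.1 kJ/mol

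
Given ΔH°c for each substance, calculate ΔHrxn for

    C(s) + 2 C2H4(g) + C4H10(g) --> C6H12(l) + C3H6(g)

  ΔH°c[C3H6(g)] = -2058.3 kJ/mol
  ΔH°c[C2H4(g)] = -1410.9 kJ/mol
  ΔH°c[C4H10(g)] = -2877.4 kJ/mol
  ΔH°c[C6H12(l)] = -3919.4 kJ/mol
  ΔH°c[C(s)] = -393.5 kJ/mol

ΔHrxn = -115.0 kJ/mol

Using ΔH = Σ nΔHc°(reactants) − Σ nΔHc°(products):
= [1·(-393.5) + 2·(-1410.9) + 1·(-2877.4)] − [1·(-3919.4) + 1·(-2058.3)]
= -115.0 kJ/mol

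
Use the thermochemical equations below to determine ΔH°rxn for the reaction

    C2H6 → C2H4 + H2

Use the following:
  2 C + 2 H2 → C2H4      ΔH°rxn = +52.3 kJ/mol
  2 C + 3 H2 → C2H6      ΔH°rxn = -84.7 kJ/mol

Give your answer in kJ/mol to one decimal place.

equation 1 as written: +52.3 kJ/mol
equation 2 reversed: +84.7 kJ/mol
Since enthalpy is a state function, ΔH°rxn = (1)·(+52.3) + (-1)·(-84.7) = 137.0 kJ/mol

ΔH°rxn = 137.0 kJ/mol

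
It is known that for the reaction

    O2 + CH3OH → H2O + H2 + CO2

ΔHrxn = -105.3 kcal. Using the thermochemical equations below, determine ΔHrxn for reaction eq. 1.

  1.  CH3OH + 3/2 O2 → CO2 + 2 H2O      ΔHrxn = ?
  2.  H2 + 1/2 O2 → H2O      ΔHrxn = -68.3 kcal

eq. 1 as written (CH3OH already on the reactant side): contributes x
eq. 2 reversed (H2 must end up as a product): +68.3 kcal
-105.3 = (+68.3) + x
x = (-105.3 − (+68.3)) / (1) = -173.6 kcal

ΔHrxn = -173.6 kcal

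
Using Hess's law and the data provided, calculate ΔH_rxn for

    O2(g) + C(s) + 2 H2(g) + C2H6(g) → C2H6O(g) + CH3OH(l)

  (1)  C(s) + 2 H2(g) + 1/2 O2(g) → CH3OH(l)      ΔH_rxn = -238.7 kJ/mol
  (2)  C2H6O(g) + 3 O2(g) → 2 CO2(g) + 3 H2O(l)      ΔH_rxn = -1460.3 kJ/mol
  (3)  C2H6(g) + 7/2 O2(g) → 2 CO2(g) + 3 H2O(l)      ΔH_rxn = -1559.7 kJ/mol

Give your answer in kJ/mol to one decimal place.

(1) as written: -238.7 kJ/mol
(2) reversed: +1460.3 kJ/mol
(3) as written: -1559.7 kJ/mol
Combining the equations, ΔH_rxn = (-238.7) + (+1460.3) + (-1559.7) = -338.1 kJ/mol

ΔH_rxn = -338.1 kJ/mol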